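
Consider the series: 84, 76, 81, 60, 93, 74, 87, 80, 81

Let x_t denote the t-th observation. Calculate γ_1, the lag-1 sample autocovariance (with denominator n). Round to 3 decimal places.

-47.133

Mean x̄ = (84 + 76 + 81 + 60 + 93 + 74 + 87 + 80 + 81)/9 = 79.5556
Σ_{t=1}^{8}(x_t−x̄)(x_{t+1}−x̄) = -424.1975
γ_1 = -424.1975 / 9 = -47.133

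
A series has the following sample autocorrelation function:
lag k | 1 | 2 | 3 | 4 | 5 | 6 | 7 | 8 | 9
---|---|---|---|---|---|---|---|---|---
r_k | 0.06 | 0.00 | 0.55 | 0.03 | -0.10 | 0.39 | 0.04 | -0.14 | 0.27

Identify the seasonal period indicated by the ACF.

3

The largest autocorrelation is r_3 = 0.55, with weaker echoes at lags 6 (0.39) and 9 (0.27); the remaining lags stay at or below 0.06.
The dominant spike at lag 3 indicates a seasonal period of 3.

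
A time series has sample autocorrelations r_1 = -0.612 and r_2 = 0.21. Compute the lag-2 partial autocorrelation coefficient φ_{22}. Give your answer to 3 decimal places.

φ_{22} = (r_2 − r_1²) / (1 − r_1²)
r_1² = (-0.612)² = 0.374544
Numerator = 0.21 − 0.3745 = -0.1645; denominator = 1 − 0.3745 = 0.6255
φ_{22} = -0.1645 / 0.6255 = -0.263

-0.263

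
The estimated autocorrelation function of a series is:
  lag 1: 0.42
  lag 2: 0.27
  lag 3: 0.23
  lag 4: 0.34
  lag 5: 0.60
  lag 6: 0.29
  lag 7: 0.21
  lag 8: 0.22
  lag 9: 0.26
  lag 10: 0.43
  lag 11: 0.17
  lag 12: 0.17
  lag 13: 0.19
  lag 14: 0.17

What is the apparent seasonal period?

5

The largest autocorrelation is r_5 = 0.60, with a weaker echo at lag 10 (0.43); the remaining lags stay at or below 0.42. The elevated value at lag 1 (0.42), dropping to 0.27 at lag 2, reflects decaying short-term dependence rather than seasonality.
The dominant spike at lag 5 indicates a seasonal period of 5.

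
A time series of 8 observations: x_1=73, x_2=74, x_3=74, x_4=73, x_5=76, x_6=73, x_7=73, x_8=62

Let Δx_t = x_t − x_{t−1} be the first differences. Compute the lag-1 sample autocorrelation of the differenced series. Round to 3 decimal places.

-0.130

First differences Δx: 1, 0, -1, 3, -3, 0, -11
Mean of differences = -1.5714
Numerator Σ(Δx_t−Δx̄)(Δx_{t+1}−Δx̄) = -16.0408
Denominator Σ(Δx_t−Δx̄)² = 123.7143
r_1(Δx) = -16.0408 / 123.7143 = -0.130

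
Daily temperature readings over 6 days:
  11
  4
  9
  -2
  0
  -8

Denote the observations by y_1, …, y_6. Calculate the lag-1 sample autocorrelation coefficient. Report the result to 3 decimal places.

Mean ȳ = (11 + 4 + 9 − 2 + 0 − 8)/6 = 2.3333
Deviations from mean: 8.6667, 1.6667, 6.6667, -4.3333, -2.3333, -10.3333
Σ(y_t−ȳ)(y_{t+1}−ȳ) = (14.4444) + (11.1111) + (-28.8889) + (10.1111) + (24.1111) = 30.8889
Denominator Σ(y_t−ȳ)² = 253.3333
r_1 = 30.8889 / 253.3333 = 0.122

0.122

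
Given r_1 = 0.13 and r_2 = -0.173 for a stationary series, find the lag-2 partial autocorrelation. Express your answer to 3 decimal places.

φ_{22} = (r_2 − r_1²) / (1 − r_1²)
r_1² = (0.13)² = 0.0169
Numerator = -0.173 − 0.0169 = -0.1899; denominator = 1 − 0.0169 = 0.9831
φ_{22} = -0.1899 / 0.9831 = -0.193

-0.193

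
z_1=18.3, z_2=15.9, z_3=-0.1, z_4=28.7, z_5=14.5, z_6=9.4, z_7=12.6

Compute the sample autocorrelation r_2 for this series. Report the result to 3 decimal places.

-0.235

Mean z̄ = (18.3 + 15.9 − 0.1 + 28.7 + 14.5 + 9.4 + 12.6)/7 = 14.1857
Deviations from mean: 4.1143, 1.7143, -14.2857, 14.5143, 0.3143, -4.7857, -1.5857
Σ(z_t−z̄)(z_{t+2}−z̄) = (-58.7755) + (24.8816) + (-4.4898) + (-69.4612) + (-0.4984) = -108.3433
Denominator Σ(z_t−z̄)² = 460.1286
r_2 = -108.3433 / 460.1286 = -0.235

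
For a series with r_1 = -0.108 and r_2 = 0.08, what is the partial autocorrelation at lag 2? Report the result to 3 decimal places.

φ_{22} = (r_2 − r_1²) / (1 − r_1²)
r_1² = (-0.108)² = 0.011664
Numerator = 0.08 − 0.0117 = 0.0683; denominator = 1 − 0.0117 = 0.9883
φ_{22} = 0.0683 / 0.9883 = 0.069

0.069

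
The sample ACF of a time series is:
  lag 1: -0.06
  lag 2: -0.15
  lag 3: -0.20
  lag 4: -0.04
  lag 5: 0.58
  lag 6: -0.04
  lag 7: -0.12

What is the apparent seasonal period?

5

The largest autocorrelation is r_5 = 0.58; the remaining lags stay at or below -0.04.
The dominant spike at lag 5 indicates a seasonal period of 5.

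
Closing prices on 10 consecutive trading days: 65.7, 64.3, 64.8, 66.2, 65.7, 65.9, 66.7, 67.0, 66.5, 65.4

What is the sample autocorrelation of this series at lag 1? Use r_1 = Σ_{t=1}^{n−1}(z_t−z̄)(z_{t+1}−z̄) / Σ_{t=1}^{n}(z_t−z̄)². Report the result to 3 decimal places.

0.460

Mean z̄ = (65.7 + 64.3 + 64.8 + 66.2 + 65.7 + 65.9 + 66.7 + 67.0 + 66.5 + 65.4)/10 = 65.8200
Numerator Σ_{t=1}^{9}(z_t−z̄)(z_{t+1}−z̄) = 2.9156
Denominator Σ(z_t−z̄)² = 6.3360
r_1 = 2.9156 / 6.3360 = 0.460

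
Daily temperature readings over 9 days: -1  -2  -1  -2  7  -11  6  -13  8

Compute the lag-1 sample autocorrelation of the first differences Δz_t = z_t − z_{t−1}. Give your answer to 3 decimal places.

-0.799

First differences Δz: -1, 1, -1, 9, -18, 17, -19, 21
Mean of differences = 1.1250
Numerator Σ(Δz_t−Δz̄)(Δz_{t+1}−Δz̄) = -1189.8906
Denominator Σ(Δz_t−Δz̄)² = 1488.8750
r_1(Δz) = -1189.8906 / 1488.8750 = -0.799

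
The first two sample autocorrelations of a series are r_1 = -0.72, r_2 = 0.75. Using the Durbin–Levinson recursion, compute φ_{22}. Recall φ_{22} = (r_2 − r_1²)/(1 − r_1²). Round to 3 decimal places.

0.481

φ_{22} = (r_2 − r_1²) / (1 − r_1²)
r_1² = (-0.72)² = 0.5184
Numerator = 0.75 − 0.5184 = 0.2316; denominator = 1 − 0.5184 = 0.4816
φ_{22} = 0.2316 / 0.4816 = 0.481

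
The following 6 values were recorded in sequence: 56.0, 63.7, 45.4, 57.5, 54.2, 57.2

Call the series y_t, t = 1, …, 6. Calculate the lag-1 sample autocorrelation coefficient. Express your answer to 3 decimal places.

Mean ȳ = (56.0 + 63.7 + 45.4 + 57.5 + 54.2 + 57.2)/6 = 55.6667
Deviations from mean: 0.3333, 8.0333, -10.2667, 1.8333, -1.4667, 1.5333
Σ(y_t−ȳ)(y_{t+1}−ȳ) = (2.6778) + (-82.4756) + (-18.8222) + (-2.6889) + (-2.2489) = -103.5578
Denominator Σ(y_t−ȳ)² = 177.9133
r_1 = -103.5578 / 177.9133 = -0.582

-0.582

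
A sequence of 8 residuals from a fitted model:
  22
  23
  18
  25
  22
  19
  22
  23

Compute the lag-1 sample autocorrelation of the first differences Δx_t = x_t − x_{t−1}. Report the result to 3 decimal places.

First differences Δx: 1, -5, 7, -3, -3, 3, 1
Mean of differences = 0.1429
Numerator Σ(Δx_t−Δx̄)(Δx_{t+1}−Δx̄) = -57.8776
Denominator Σ(Δx_t−Δx̄)² = 102.8571
r_1(Δx) = -57.8776 / 102.8571 = -0.563

-0.563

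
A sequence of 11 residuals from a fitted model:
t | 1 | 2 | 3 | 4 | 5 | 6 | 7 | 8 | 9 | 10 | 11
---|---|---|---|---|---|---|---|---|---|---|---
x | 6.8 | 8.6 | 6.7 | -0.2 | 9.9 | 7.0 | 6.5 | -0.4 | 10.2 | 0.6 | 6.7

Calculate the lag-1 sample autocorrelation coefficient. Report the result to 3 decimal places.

Mean x̄ = (6.8 + 8.6 + 6.7 − 0.2 + 9.9 + 7.0 + 6.5 − 0.4 + 10.2 + 0.6 + 6.7)/11 = 5.6727
Numerator Σ_{t=1}^{10}(x_t−x̄)(x_{t+1}−x̄) = -78.5362
Denominator Σ(x_t−x̄)² = 149.8618
r_1 = -78.5362 / 149.8618 = -0.524

-0.524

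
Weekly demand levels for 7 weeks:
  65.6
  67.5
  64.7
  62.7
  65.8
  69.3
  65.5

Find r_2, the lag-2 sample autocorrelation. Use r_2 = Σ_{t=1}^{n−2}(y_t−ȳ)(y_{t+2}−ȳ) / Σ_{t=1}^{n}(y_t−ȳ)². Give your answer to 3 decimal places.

Mean ȳ = (65.6 + 67.5 + 64.7 + 62.7 + 65.8 + 69.3 + 65.5)/7 = 65.8714
Numerator Σ_{t=1}^{5}(y_t−ȳ)(y_{t+2}−ȳ) = -15.6102
Denominator Σ(y_t−ȳ)² = 26.0543
r_2 = -15.6102 / 26.0543 = -0.599

-0.599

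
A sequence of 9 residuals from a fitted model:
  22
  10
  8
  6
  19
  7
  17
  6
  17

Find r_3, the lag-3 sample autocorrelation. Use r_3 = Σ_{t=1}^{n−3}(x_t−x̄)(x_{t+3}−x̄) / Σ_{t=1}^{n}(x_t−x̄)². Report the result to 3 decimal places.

-0.477

Mean x̄ = (22 + 10 + 8 + 6 + 19 + 7 + 17 + 6 + 17)/9 = 12.4444
Σ(x_t−x̄)(x_{t+3}−x̄) = (-61.5802) + (-16.0247) + (24.1975) + (-29.3580) + (-42.2469) + (-24.8025) = -149.8148
Denominator Σ(x_t−x̄)² = 314.2222
r_3 = -149.8148 / 314.2222 = -0.477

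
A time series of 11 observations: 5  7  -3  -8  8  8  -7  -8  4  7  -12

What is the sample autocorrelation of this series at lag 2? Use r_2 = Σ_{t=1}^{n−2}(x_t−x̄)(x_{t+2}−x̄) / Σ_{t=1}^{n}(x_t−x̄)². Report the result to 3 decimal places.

-0.688

Mean x̄ = (5 + 7 − 3 − 8 + 8 + 8 − 7 − 8 + 4 + 7 − 12)/11 = 0.0909
Numerator Σ_{t=1}^{9}(x_t−x̄)(x_{t+2}−x̄) = -410.4711
Denominator Σ(x_t−x̄)² = 596.9091
r_2 = -410.4711 / 596.9091 = -0.688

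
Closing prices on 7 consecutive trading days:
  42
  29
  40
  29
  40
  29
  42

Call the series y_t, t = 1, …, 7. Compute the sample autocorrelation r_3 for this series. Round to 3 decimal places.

Mean ȳ = (42 + 29 + 40 + 29 + 40 + 29 + 42)/7 = 35.8571
Deviations from mean: 6.1429, -6.8571, 4.1429, -6.8571, 4.1429, -6.8571, 6.1429
Σ(y_t−ȳ)(y_{t+3}−ȳ) = (-42.1224) + (-28.4082) + (-28.4082) + (-42.1224) = -141.0612
Denominator Σ(y_t−ȳ)² = 250.8571
r_3 = -141.0612 / 250.8571 = -0.562

-0.562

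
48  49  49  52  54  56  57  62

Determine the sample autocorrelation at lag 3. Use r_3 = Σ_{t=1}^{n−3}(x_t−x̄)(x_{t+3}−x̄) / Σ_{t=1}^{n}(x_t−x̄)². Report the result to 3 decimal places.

Mean x̄ = (48 + 49 + 49 + 52 + 54 + 56 + 57 + 62)/8 = 53.3750
Deviations from mean: -5.3750, -4.3750, -4.3750, -1.3750, 0.6250, 2.6250, 3.6250, 8.6250
Σ(x_t−x̄)(x_{t+3}−x̄) = (7.3906) + (-2.7344) + (-11.4844) + (-4.9844) + (5.3906) = -6.4219
Denominator Σ(x_t−x̄)² = 163.8750
r_3 = -6.4219 / 163.8750 = -0.039

-0.039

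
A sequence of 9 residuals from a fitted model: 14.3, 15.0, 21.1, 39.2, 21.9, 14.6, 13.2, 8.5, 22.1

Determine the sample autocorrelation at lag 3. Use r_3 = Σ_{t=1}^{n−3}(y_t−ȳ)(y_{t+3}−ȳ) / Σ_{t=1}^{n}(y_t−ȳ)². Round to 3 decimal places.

Mean ȳ = (14.3 + 15.0 + 21.1 + 39.2 + 21.9 + 14.6 + 13.2 + 8.5 + 22.1)/9 = 18.8778
Numerator Σ_{t=1}^{6}(y_t−ȳ)(y_{t+3}−ȳ) = -274.7893
Denominator Σ(y_t−ȳ)² = 631.6756
r_3 = -274.7893 / 631.6756 = -0.435

-0.435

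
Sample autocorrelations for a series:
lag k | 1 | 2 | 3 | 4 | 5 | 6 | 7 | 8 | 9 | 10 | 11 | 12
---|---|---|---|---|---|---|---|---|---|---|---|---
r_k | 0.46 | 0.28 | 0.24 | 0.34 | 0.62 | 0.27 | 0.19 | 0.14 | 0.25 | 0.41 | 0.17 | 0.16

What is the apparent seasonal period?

5

The largest autocorrelation is r_5 = 0.62; the remaining lags stay at or below 0.46. The elevated value at lag 1 (0.46), dropping to 0.28 at lag 2, reflects decaying short-term dependence rather than seasonality.
The dominant spike at lag 5 indicates a seasonal period of 5.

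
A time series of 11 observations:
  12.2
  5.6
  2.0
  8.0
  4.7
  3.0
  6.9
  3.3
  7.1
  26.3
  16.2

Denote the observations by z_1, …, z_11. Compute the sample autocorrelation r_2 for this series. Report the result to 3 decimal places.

-0.112

Mean z̄ = (12.2 + 5.6 + 2.0 + 8.0 + 4.7 + 3.0 + 6.9 + 3.3 + 7.1 + 26.3 + 16.2)/11 = 8.6636
Numerator Σ_{t=1}^{9}(z_t−z̄)(z_{t+2}−z̄) = -57.6145
Denominator Σ(z_t−z̄)² = 516.6855
r_2 = -57.6145 / 516.6855 = -0.112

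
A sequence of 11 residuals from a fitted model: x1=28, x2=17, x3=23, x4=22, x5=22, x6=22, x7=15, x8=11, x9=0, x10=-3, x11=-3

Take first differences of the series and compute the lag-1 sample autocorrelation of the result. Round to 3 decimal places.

First differences Δx: -11, 6, -1, 0, 0, -7, -4, -11, -3, 0
Mean of differences = -3.1000
Numerator Σ(Δx_t−Δx̄)(Δx_{t+1}−Δx̄) = -38.6100
Denominator Σ(Δx_t−Δx̄)² = 256.9000
r_1(Δx) = -38.6100 / 256.9000 = -0.150

-0.150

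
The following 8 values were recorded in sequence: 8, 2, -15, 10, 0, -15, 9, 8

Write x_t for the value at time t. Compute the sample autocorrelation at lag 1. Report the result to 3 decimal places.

-0.291

Mean x̄ = (8 + 2 − 15 + 10 + 0 − 15 + 9 + 8)/8 = 0.8750
Numerator Σ_{t=1}^{7}(x_t−x̄)(x_{t+1}−x̄) = -219.8906
Denominator Σ(x_t−x̄)² = 756.8750
r_1 = -219.8906 / 756.8750 = -0.291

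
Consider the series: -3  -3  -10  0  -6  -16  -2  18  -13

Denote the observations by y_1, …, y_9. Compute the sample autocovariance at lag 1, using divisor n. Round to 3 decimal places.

-21.335

Mean ȳ = (-3 − 3 − 10 + 0 − 6 − 16 − 2 + 18 − 13)/9 = -3.8889
Σ_{t=1}^{8}(y_t−ȳ)(y_{t+1}−ȳ) = -192.0123
γ_1 = -192.0123 / 9 = -21.335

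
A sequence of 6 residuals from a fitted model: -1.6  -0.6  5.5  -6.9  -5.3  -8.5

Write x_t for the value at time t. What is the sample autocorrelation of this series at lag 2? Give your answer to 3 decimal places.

Mean x̄ = (-1.6 − 0.6 + 5.5 − 6.9 − 5.3 − 8.5)/6 = -2.9000
Numerator Σ_{t=1}^{4}(x_t−x̄)(x_{t+2}−x̄) = 3.9600
Denominator Σ(x_t−x̄)² = 130.6600
r_2 = 3.9600 / 130.6600 = 0.030

0.030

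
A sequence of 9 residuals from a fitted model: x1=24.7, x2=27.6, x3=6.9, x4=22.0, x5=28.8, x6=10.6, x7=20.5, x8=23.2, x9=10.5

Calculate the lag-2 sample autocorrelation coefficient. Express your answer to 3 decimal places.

Mean x̄ = (24.7 + 27.6 + 6.9 + 22.0 + 28.8 + 10.6 + 20.5 + 23.2 + 10.5)/9 = 19.4222
Σ(x_t−x̄)(x_{t+2}−x̄) = (-66.0895) + (21.0805) + (-117.4306) + (-22.7417) + (10.1072) + (-33.3284) + (-9.6162) = -218.0188
Denominator Σ(x_t−x̄)² = 518.9956
r_2 = -218.0188 / 518.9956 = -0.420

-0.420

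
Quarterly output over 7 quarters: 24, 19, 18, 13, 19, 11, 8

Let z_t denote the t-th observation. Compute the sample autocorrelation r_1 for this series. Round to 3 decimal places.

0.217

Mean z̄ = (24 + 19 + 18 + 13 + 19 + 11 + 8)/7 = 16.0000
Deviations from mean: 8.0000, 3.0000, 2.0000, -3.0000, 3.0000, -5.0000, -8.0000
Σ(z_t−z̄)(z_{t+1}−z̄) = (24.0000) + (6.0000) + (-6.0000) + (-9.0000) + (-15.0000) + (40.0000) = 40.0000
Denominator Σ(z_t−z̄)² = 184.0000
r_1 = 40.0000 / 184.0000 = 0.217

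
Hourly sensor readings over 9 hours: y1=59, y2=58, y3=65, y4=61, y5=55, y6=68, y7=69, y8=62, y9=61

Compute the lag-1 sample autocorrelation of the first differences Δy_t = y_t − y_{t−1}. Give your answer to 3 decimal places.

-0.240

First differences Δy: -1, 7, -4, -6, 13, 1, -7, -1
Mean of differences = 0.2500
Numerator Σ(Δy_t−Δȳ)(Δy_{t+1}−Δȳ) = -77.0625
Denominator Σ(Δy_t−Δȳ)² = 321.5000
r_1(Δy) = -77.0625 / 321.5000 = -0.240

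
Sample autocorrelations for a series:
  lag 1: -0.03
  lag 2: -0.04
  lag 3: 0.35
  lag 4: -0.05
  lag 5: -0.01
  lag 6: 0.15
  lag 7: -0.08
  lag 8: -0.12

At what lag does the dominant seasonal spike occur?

The largest autocorrelation is r_3 = 0.35, with a weaker echo at lag 6 (0.15); the remaining lags stay at or below -0.01.
The dominant spike at lag 3 indicates a seasonal period of 3.

3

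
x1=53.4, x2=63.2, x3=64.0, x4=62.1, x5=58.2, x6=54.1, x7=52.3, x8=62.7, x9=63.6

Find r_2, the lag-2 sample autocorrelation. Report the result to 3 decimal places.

Mean x̄ = (53.4 + 63.2 + 64.0 + 62.1 + 58.2 + 54.1 + 52.3 + 62.7 + 63.6)/9 = 59.2889
Numerator Σ_{t=1}^{7}(x_t−x̄)(x_{t+2}−x̄) = -76.6847
Denominator Σ(x_t−x̄)² = 187.2489
r_2 = -76.6847 / 187.2489 = -0.410

-0.410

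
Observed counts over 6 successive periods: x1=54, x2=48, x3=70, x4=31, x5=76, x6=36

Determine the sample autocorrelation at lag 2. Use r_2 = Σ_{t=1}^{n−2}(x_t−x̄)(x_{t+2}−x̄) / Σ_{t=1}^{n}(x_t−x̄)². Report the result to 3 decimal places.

Mean x̄ = (54 + 48 + 70 + 31 + 76 + 36)/6 = 52.5000
Deviations from mean: 1.5000, -4.5000, 17.5000, -21.5000, 23.5000, -16.5000
Numerator Σ_{t=1}^{4}(x_t−x̄)(x_{t+2}−x̄) = 889.0000
Denominator Σ(x_t−x̄)² = 1615.5000
r_2 = 889.0000 / 1615.5000 = 0.550

0.550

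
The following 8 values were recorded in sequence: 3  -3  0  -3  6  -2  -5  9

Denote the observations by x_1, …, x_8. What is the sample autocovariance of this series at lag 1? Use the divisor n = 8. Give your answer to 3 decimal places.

Mean x̄ = (3 − 3 + 0 − 3 + 6 − 2 − 5 + 9)/8 = 0.6250
Σ_{t=1}^{7}(x_t−x̄)(x_{t+1}−x̄) = -70.0156
γ_1 = -70.0156 / 8 = -8.752

-8.752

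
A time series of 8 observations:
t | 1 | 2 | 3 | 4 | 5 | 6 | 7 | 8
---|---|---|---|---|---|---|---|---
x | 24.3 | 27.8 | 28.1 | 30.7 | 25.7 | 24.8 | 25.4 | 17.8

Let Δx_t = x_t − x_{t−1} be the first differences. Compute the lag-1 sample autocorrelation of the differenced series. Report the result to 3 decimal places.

-0.153

First differences Δx: 3.5, 0.3, 2.6, -5.0, -0.9, 0.6, -7.6
Mean of differences = -0.9286
Numerator Σ(Δx_t−Δx̄)(Δx_{t+1}−Δx̄) = -14.8608
Denominator Σ(Δx_t−Δx̄)² = 96.9943
r_1(Δx) = -14.8608 / 96.9943 = -0.153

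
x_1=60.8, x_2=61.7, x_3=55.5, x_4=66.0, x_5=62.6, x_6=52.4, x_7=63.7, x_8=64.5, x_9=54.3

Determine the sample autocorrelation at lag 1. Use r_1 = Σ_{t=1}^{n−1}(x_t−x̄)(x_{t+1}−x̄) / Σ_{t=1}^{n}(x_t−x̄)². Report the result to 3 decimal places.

Mean x̄ = (60.8 + 61.7 + 55.5 + 66.0 + 62.6 + 52.4 + 63.7 + 64.5 + 54.3)/9 = 60.1667
Numerator Σ_{t=1}^{8}(x_t−x̄)(x_{t+1}−x̄) = -75.6644
Denominator Σ(x_t−x̄)² = 190.4800
r_1 = -75.6644 / 190.4800 = -0.397

-0.397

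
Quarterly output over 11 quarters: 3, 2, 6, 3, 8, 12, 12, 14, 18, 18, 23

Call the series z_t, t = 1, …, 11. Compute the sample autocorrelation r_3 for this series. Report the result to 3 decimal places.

Mean z̄ = (3 + 2 + 6 + 3 + 8 + 12 + 12 + 14 + 18 + 18 + 23)/11 = 10.8182
Numerator Σ_{t=1}^{8}(z_t−z̄)(z_{t+3}−z̄) = 117.8099
Denominator Σ(z_t−z̄)² = 495.6364
r_3 = 117.8099 / 495.6364 = 0.238

0.238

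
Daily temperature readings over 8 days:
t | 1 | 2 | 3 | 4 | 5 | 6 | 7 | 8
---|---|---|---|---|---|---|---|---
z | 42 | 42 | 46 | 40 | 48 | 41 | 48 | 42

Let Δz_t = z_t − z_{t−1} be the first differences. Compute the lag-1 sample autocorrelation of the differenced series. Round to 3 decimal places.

First differences Δz: 0, 4, -6, 8, -7, 7, -6
Mean of differences = 0.0000
Numerator Σ(Δz_t−Δz̄)(Δz_{t+1}−Δz̄) = -219.0000
Denominator Σ(Δz_t−Δz̄)² = 250.0000
r_1(Δz) = -219.0000 / 250.0000 = -0.876

-0.876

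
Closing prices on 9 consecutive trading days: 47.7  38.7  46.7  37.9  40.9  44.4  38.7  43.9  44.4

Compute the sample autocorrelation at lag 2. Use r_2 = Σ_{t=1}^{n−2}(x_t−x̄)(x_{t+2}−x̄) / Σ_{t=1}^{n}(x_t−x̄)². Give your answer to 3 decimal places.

0.242

Mean x̄ = (47.7 + 38.7 + 46.7 + 37.9 + 40.9 + 44.4 + 38.7 + 43.9 + 44.4)/9 = 42.5889
Σ(x_t−x̄)(x_{t+2}−x̄) = (21.0123) + (18.2346) + (-6.9432) + (-8.4921) + (6.5679) + (2.3746) + (-7.0432) = 25.7109
Denominator Σ(x_t−x̄)² = 106.3889
r_2 = 25.7109 / 106.3889 = 0.242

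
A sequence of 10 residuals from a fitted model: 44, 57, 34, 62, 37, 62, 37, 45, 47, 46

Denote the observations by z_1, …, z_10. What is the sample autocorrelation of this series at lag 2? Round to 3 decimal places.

0.661

Mean z̄ = (44 + 57 + 34 + 62 + 37 + 62 + 37 + 45 + 47 + 46)/10 = 47.1000
Numerator Σ_{t=1}^{8}(z_t−z̄)(z_{t+2}−z̄) = 616.4800
Denominator Σ(z_t−z̄)² = 932.9000
r_2 = 616.4800 / 932.9000 = 0.661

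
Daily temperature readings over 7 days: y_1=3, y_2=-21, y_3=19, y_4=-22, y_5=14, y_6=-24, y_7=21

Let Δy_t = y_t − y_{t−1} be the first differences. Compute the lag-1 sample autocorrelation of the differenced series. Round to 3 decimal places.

-0.835

First differences Δy: -24, 40, -41, 36, -38, 45
Mean of differences = 3.0000
Numerator Σ(Δy_t−Δȳ)(Δy_{t+1}−Δȳ) = -7154.0000
Denominator Σ(Δy_t−Δȳ)² = 8568.0000
r_1(Δy) = -7154.0000 / 8568.0000 = -0.835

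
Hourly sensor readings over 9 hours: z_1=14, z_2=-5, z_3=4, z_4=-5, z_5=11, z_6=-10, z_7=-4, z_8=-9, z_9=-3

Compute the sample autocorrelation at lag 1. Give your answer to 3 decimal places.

-0.320

Mean z̄ = (14 − 5 + 4 − 5 + 11 − 10 − 4 − 9 − 3)/9 = -0.7778
Numerator Σ_{t=1}^{8}(z_t−z̄)(z_{t+1}−z̄) = -186.6049
Denominator Σ(z_t−z̄)² = 583.5556
r_1 = -186.6049 / 583.5556 = -0.320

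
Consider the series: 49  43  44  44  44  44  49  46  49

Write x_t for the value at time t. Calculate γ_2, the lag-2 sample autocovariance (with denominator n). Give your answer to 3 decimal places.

Mean x̄ = (49 + 43 + 44 + 44 + 44 + 44 + 49 + 46 + 49)/9 = 45.7778
Σ_{t=1}^{7}(x_t−x̄)(x_{t+2}−x̄) = 9.7901
γ_2 = 9.7901 / 9 = 1.088

1.088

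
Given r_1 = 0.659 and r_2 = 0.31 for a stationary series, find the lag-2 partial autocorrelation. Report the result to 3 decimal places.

φ_{22} = (r_2 − r_1²) / (1 − r_1²)
r_1² = (0.659)² = 0.434281
Numerator = 0.31 − 0.4343 = -0.1243; denominator = 1 − 0.4343 = 0.5657
φ_{22} = -0.1243 / 0.5657 = -0.220

-0.220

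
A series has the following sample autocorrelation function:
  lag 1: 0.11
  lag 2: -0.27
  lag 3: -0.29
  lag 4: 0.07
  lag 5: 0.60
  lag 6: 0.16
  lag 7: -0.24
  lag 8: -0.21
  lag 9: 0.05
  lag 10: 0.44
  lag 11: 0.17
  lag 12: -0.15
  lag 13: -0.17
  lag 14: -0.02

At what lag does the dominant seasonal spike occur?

5

The largest autocorrelation is r_5 = 0.60, with a weaker echo at lag 10 (0.44); the remaining lags stay at or below 0.17.
The dominant spike at lag 5 indicates a seasonal period of 5.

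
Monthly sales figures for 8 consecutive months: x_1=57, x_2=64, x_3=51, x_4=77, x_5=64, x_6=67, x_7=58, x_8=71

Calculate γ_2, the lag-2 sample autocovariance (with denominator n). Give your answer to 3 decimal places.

18.980

Mean x̄ = (57 + 64 + 51 + 77 + 64 + 67 + 58 + 71)/8 = 63.6250
Deviations: -6.6250, 0.3750, -12.6250, 13.3750, 0.3750, 3.3750, -5.6250, 7.3750
Σ_{t=1}^{6}(x_t−x̄)(x_{t+2}−x̄) = 151.8438
γ_2 = 151.8438 / 8 = 18.980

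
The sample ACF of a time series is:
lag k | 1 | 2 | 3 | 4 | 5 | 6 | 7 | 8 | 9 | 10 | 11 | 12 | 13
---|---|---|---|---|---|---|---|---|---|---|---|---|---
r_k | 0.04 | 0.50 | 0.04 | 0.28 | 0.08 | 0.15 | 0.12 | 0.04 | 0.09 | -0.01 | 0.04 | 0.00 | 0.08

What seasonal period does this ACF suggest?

2

The largest autocorrelation is r_2 = 0.50, with weaker echoes at lags 4 (0.28) and 6 (0.15); the remaining lags stay at or below 0.12.
The dominant spike at lag 2 indicates a seasonal period of 2.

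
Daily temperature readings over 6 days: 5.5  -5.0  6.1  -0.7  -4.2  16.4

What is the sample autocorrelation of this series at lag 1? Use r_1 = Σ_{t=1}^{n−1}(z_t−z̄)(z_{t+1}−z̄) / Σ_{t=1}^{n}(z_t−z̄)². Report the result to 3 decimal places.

-0.387

Mean z̄ = (5.5 − 5.0 + 6.1 − 0.7 − 4.2 + 16.4)/6 = 3.0167
Deviations from mean: 2.4833, -8.0167, 3.0833, -3.7167, -7.2167, 13.3833
Numerator Σ_{t=1}^{5}(z_t−z̄)(z_{t+1}−z̄) = -125.8469
Denominator Σ(z_t−z̄)² = 324.9483
r_1 = -125.8469 / 324.9483 = -0.387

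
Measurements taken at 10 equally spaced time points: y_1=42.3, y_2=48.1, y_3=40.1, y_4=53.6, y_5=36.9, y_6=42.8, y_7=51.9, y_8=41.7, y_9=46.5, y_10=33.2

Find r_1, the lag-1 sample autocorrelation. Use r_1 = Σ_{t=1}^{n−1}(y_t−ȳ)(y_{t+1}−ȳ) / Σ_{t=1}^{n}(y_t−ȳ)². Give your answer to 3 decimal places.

-0.482

Mean ȳ = (42.3 + 48.1 + 40.1 + 53.6 + 36.9 + 42.8 + 51.9 + 41.7 + 46.5 + 33.2)/10 = 43.7100
Numerator Σ_{t=1}^{9}(y_t−ȳ)(y_{t+1}−ȳ) = -177.7401
Denominator Σ(y_t−ȳ)² = 368.6690
r_1 = -177.7401 / 368.6690 = -0.482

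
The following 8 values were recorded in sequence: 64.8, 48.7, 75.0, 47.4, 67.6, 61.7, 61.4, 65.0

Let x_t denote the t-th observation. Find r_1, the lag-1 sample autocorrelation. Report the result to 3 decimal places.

-0.811

Mean x̄ = (64.8 + 48.7 + 75.0 + 47.4 + 67.6 + 61.7 + 61.4 + 65.0)/8 = 61.4500
Deviations from mean: 3.3500, -12.7500, 13.5500, -14.0500, 6.1500, 0.2500, -0.0500, 3.5500
Σ(x_t−x̄)(x_{t+1}−x̄) = (-42.7125) + (-172.7625) + (-190.3775) + (-86.4075) + (1.5375) + (-0.0125) + (-0.1775) = -490.9125
Denominator Σ(x_t−x̄)² = 605.2800
r_1 = -490.9125 / 605.2800 = -0.811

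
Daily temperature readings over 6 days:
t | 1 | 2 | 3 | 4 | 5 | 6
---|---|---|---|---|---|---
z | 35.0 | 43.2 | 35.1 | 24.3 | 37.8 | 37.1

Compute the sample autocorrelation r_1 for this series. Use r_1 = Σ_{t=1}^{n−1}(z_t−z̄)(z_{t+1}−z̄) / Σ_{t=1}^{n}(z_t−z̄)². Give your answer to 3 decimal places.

-0.128

Mean z̄ = (35.0 + 43.2 + 35.1 + 24.3 + 37.8 + 37.1)/6 = 35.4167
Deviations from mean: -0.4167, 7.7833, -0.3167, -11.1167, 2.3833, 1.6833
Numerator Σ_{t=1}^{5}(z_t−z̄)(z_{t+1}−z̄) = -24.6703
Denominator Σ(z_t−z̄)² = 192.9483
r_1 = -24.6703 / 192.9483 = -0.128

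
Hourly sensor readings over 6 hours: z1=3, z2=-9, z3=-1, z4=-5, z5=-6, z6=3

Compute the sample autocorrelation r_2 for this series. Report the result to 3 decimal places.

0.045

Mean z̄ = (3 − 9 − 1 − 5 − 6 + 3)/6 = -2.5000
Deviations from mean: 5.5000, -6.5000, 1.5000, -2.5000, -3.5000, 5.5000
Numerator Σ_{t=1}^{4}(z_t−z̄)(z_{t+2}−z̄) = 5.5000
Denominator Σ(z_t−z̄)² = 123.5000
r_2 = 5.5000 / 123.5000 = 0.045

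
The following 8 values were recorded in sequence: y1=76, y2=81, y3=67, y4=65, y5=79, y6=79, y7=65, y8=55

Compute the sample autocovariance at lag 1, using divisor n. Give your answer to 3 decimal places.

12.404

Mean ȳ = (76 + 81 + 67 + 65 + 79 + 79 + 65 + 55)/8 = 70.8750
Σ_{t=1}^{7}(y_t−ȳ)(y_{t+1}−ȳ) = 99.2344
γ_1 = 99.2344 / 8 = 12.404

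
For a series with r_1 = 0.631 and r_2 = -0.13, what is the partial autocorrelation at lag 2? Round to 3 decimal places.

-0.878

φ_{22} = (r_2 − r_1²) / (1 − r_1²)
r_1² = (0.631)² = 0.398161
Numerator = -0.13 − 0.3982 = -0.5282; denominator = 1 − 0.3982 = 0.6018
φ_{22} = -0.5282 / 0.6018 = -0.878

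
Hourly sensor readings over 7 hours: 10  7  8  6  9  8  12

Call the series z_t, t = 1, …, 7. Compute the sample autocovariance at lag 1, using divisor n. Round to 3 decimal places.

-0.455

Mean z̄ = (10 + 7 + 8 + 6 + 9 + 8 + 12)/7 = 8.5714
Deviations: 1.4286, -1.5714, -0.5714, -2.5714, 0.4286, -0.5714, 3.4286
Σ_{t=1}^{6}(z_t−z̄)(z_{t+1}−z̄) = -3.1837
γ_1 = -3.1837 / 7 = -0.455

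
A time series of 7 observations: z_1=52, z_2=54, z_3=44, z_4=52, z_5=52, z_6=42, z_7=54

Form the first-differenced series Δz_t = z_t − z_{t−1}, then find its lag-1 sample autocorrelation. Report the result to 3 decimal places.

-0.525

First differences Δz: 2, -10, 8, 0, -10, 12
Mean of differences = 0.3333
Numerator Σ(Δz_t−Δz̄)(Δz_{t+1}−Δz̄) = -216.1111
Denominator Σ(Δz_t−Δz̄)² = 411.3333
r_1(Δz) = -216.1111 / 411.3333 = -0.525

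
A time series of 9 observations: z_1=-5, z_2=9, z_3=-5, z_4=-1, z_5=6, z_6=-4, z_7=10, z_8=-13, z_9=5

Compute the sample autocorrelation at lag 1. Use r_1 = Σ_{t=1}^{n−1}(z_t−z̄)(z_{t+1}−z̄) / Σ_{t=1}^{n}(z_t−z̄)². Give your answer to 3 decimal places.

Mean z̄ = (-5 + 9 − 5 − 1 + 6 − 4 + 10 − 13 + 5)/9 = 0.2222
Numerator Σ_{t=1}^{8}(z_t−z̄)(z_{t+1}−z̄) = -350.4938
Denominator Σ(z_t−z̄)² = 477.5556
r_1 = -350.4938 / 477.5556 = -0.734

-0.734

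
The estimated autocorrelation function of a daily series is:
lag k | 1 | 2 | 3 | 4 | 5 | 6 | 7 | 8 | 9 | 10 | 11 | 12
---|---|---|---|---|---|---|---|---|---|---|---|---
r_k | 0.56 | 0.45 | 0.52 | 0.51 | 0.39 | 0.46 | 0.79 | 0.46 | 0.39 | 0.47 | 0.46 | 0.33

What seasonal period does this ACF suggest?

The largest autocorrelation is r_7 = 0.79; the remaining lags stay at or below 0.56. The elevated value at lag 1 (0.56), dropping to 0.45 at lag 2, reflects decaying short-term dependence rather than seasonality.
The dominant spike at lag 7 indicates a seasonal period of 7.

7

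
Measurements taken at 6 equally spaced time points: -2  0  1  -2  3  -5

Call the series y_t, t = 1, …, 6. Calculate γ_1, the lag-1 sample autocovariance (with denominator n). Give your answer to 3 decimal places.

Mean ȳ = (-2 + 0 + 1 − 2 + 3 − 5)/6 = -0.8333
Deviations: -1.1667, 0.8333, 1.8333, -1.1667, 3.8333, -4.1667
Σ_{t=1}^{5}(y_t−ȳ)(y_{t+1}−ȳ) = -22.0278
γ_1 = -22.0278 / 6 = -3.671

-3.671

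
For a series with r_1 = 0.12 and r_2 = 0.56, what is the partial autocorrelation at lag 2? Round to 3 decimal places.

φ_{22} = (r_2 − r_1²) / (1 − r_1²)
r_1² = (0.12)² = 0.0144
Numerator = 0.56 − 0.0144 = 0.5456; denominator = 1 − 0.0144 = 0.9856
φ_{22} = 0.5456 / 0.9856 = 0.554

0.554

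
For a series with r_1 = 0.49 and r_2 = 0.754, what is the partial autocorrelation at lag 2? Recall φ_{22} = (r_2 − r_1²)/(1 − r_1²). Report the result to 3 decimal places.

0.676

φ_{22} = (r_2 − r_1²) / (1 − r_1²)
r_1² = (0.49)² = 0.2401
Numerator = 0.754 − 0.2401 = 0.5139; denominator = 1 − 0.2401 = 0.7599
φ_{22} = 0.5139 / 0.7599 = 0.676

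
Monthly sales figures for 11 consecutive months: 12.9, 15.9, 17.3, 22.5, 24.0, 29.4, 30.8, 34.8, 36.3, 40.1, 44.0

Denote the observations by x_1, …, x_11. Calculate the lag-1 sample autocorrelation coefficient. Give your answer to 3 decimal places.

0.716

Mean x̄ = (12.9 + 15.9 + 17.3 + 22.5 + 24.0 + 29.4 + 30.8 + 34.8 + 36.3 + 40.1 + 44.0)/11 = 28.0000
Numerator Σ_{t=1}^{10}(x_t−x̄)(x_{t+1}−x̄) = 760.8600
Denominator Σ(x_t−x̄)² = 1062.5000
r_1 = 760.8600 / 1062.5000 = 0.716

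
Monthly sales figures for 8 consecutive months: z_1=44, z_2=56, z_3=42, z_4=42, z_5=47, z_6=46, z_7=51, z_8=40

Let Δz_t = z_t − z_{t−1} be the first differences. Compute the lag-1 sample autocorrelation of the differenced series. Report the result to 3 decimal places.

-0.463

First differences Δz: 12, -14, 0, 5, -1, 5, -11
Mean of differences = -0.5714
Numerator Σ(Δz_t−Δz̄)(Δz_{t+1}−Δz̄) = -236.1837
Denominator Σ(Δz_t−Δz̄)² = 509.7143
r_1(Δz) = -236.1837 / 509.7143 = -0.463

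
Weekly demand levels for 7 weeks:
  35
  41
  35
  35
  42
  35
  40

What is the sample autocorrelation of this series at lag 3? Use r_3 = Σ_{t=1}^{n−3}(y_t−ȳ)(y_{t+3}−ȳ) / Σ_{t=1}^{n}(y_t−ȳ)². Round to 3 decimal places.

0.348

Mean ȳ = (35 + 41 + 35 + 35 + 42 + 35 + 40)/7 = 37.5714
Deviations from mean: -2.5714, 3.4286, -2.5714, -2.5714, 4.4286, -2.5714, 2.4286
Σ(y_t−ȳ)(y_{t+3}−ȳ) = (6.6122) + (15.1837) + (6.6122) + (-6.2449) = 22.1633
Denominator Σ(y_t−ȳ)² = 63.7143
r_3 = 22.1633 / 63.7143 = 0.348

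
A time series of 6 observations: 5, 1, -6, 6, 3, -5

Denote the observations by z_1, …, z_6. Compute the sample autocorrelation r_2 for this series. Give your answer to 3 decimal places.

Mean z̄ = (5 + 1 − 6 + 6 + 3 − 5)/6 = 0.6667
Deviations from mean: 4.3333, 0.3333, -6.6667, 5.3333, 2.3333, -5.6667
Σ(z_t−z̄)(z_{t+2}−z̄) = (-28.8889) + (1.7778) + (-15.5556) + (-30.2222) = -72.8889
Denominator Σ(z_t−z̄)² = 129.3333
r_2 = -72.8889 / 129.3333 = -0.564

-0.564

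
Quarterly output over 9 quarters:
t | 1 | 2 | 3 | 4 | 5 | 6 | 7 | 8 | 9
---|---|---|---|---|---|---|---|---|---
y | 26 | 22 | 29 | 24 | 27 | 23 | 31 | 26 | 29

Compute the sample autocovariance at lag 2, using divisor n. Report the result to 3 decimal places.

3.938

Mean ȳ = (26 + 22 + 29 + 24 + 27 + 23 + 31 + 26 + 29)/9 = 26.3333
Σ_{t=1}^{7}(y_t−ȳ)(y_{t+2}−ȳ) = 35.4444
γ_2 = 35.4444 / 9 = 3.938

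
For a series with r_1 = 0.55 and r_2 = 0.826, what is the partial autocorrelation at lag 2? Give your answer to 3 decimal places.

0.751

φ_{22} = (r_2 − r_1²) / (1 − r_1²)
r_1² = (0.55)² = 0.3025
Numerator = 0.826 − 0.3025 = 0.5235; denominator = 1 − 0.3025 = 0.6975
φ_{22} = 0.5235 / 0.6975 = 0.751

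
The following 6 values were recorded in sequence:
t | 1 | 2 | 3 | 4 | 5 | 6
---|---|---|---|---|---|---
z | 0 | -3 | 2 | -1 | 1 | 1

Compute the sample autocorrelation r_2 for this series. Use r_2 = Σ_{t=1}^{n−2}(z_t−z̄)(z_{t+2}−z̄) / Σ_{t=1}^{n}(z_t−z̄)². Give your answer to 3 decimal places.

0.250

Mean z̄ = (0 − 3 + 2 − 1 + 1 + 1)/6 = 0.0000
Deviations from mean: 0.0000, -3.0000, 2.0000, -1.0000, 1.0000, 1.0000
Numerator Σ_{t=1}^{4}(z_t−z̄)(z_{t+2}−z̄) = 4.0000
Denominator Σ(z_t−z̄)² = 16.0000
r_2 = 4.0000 / 16.0000 = 0.250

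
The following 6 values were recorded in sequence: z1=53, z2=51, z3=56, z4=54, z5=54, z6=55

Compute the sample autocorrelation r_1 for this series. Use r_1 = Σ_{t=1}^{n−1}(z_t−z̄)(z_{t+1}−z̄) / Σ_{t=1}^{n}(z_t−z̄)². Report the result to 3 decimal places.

Mean z̄ = (53 + 51 + 56 + 54 + 54 + 55)/6 = 53.8333
Deviations from mean: -0.8333, -2.8333, 2.1667, 0.1667, 0.1667, 1.1667
Numerator Σ_{t=1}^{5}(z_t−z̄)(z_{t+1}−z̄) = -3.1944
Denominator Σ(z_t−z̄)² = 14.8333
r_1 = -3.1944 / 14.8333 = -0.215

-0.215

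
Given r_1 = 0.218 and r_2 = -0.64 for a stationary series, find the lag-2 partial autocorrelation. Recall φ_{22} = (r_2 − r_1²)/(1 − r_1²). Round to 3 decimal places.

φ_{22} = (r_2 − r_1²) / (1 − r_1²)
r_1² = (0.218)² = 0.047524
Numerator = -0.64 − 0.0475 = -0.6875; denominator = 1 − 0.0475 = 0.9525
φ_{22} = -0.6875 / 0.9525 = -0.722

-0.722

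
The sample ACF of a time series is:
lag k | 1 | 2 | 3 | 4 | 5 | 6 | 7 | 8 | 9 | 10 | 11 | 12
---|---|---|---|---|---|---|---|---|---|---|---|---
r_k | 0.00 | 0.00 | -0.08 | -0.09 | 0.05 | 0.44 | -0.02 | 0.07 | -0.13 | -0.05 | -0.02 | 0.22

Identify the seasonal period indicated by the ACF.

The largest autocorrelation is r_6 = 0.44, with a weaker echo at lag 12 (0.22); the remaining lags stay at or below 0.07.
The dominant spike at lag 6 indicates a seasonal period of 6.

6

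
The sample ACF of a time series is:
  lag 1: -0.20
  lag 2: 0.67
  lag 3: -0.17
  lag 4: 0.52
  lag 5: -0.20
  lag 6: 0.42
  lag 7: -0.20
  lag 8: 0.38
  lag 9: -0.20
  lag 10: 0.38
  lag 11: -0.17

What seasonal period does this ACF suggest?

The largest autocorrelation is r_2 = 0.67, with weaker echoes at lags 4 (0.52), 6 (0.42), 8 (0.38) and 10 (0.38); the remaining lags stay at or below -0.17.
The dominant spike at lag 2 indicates a seasonal period of 2.

2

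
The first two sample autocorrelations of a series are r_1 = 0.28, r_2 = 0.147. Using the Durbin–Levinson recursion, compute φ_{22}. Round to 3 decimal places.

0.074

φ_{22} = (r_2 − r_1²) / (1 − r_1²)
r_1² = (0.28)² = 0.0784
Numerator = 0.147 − 0.0784 = 0.0686; denominator = 1 − 0.0784 = 0.9216
φ_{22} = 0.0686 / 0.9216 = 0.074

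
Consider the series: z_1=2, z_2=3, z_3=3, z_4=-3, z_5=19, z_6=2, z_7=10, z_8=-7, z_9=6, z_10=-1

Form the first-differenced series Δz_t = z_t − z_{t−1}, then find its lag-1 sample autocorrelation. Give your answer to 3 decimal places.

First differences Δz: 1, 0, -6, 22, -17, 8, -17, 13, -7
Mean of differences = -0.3333
Numerator Σ(Δz_t−Δz̄)(Δz_{t+1}−Δz̄) = -1089.1111
Denominator Σ(Δz_t−Δz̄)² = 1380.0000
r_1(Δz) = -1089.1111 / 1380.0000 = -0.789

-0.789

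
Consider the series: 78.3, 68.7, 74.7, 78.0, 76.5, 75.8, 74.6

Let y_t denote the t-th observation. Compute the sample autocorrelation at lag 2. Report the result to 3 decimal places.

-0.314

Mean ȳ = (78.3 + 68.7 + 74.7 + 78.0 + 76.5 + 75.8 + 74.6)/7 = 75.2286
Deviations from mean: 3.0714, -6.5286, -0.5286, 2.7714, 1.2714, 0.5714, -0.6286
Σ(y_t−ȳ)(y_{t+2}−ȳ) = (-1.6235) + (-18.0935) + (-0.6720) + (1.5837) + (-0.7992) = -19.6045
Denominator Σ(y_t−ȳ)² = 62.3543
r_2 = -19.6045 / 62.3543 = -0.314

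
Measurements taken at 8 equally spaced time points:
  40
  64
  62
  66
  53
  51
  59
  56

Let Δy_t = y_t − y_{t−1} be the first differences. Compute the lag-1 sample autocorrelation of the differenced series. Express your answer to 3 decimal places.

First differences Δy: 24, -2, 4, -13, -2, 8, -3
Mean of differences = 2.2857
Numerator Σ(Δy_t−Δȳ)(Δy_{t+1}−Δȳ) = -115.7959
Denominator Σ(Δy_t−Δȳ)² = 805.4286
r_1(Δy) = -115.7959 / 805.4286 = -0.144

-0.144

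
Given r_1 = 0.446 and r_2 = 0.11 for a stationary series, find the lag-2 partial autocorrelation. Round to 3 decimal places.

φ_{22} = (r_2 − r_1²) / (1 − r_1²)
r_1² = (0.446)² = 0.198916
Numerator = 0.11 − 0.1989 = -0.0889; denominator = 1 − 0.1989 = 0.8011
φ_{22} = -0.0889 / 0.8011 = -0.111

-0.111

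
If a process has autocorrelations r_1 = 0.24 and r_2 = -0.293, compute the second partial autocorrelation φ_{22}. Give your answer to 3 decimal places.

φ_{22} = (r_2 − r_1²) / (1 − r_1²)
r_1² = (0.24)² = 0.0576
Numerator = -0.293 − 0.0576 = -0.3506; denominator = 1 − 0.0576 = 0.9424
φ_{22} = -0.3506 / 0.9424 = -0.372

-0.372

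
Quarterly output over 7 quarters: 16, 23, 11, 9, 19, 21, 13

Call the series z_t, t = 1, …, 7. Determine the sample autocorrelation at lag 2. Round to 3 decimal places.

-0.651

Mean z̄ = (16 + 23 + 11 + 9 + 19 + 21 + 13)/7 = 16.0000
Numerator Σ_{t=1}^{5}(z_t−z̄)(z_{t+2}−z̄) = -108.0000
Denominator Σ(z_t−z̄)² = 166.0000
r_2 = -108.0000 / 166.0000 = -0.651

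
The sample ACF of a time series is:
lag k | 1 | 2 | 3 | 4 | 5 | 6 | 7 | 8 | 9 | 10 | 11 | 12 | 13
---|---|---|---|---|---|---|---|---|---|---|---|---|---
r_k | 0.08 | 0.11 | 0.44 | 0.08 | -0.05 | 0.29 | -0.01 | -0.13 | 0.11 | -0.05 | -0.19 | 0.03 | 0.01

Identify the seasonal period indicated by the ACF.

The largest autocorrelation is r_3 = 0.44, with a weaker echo at lag 6 (0.29); the remaining lags stay at or below 0.11.
The dominant spike at lag 3 indicates a seasonal period of 3.

3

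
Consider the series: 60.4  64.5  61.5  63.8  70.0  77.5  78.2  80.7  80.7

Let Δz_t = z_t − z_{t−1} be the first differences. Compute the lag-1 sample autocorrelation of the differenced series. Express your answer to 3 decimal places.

0.013

First differences Δz: 4.1, -3.0, 2.3, 6.2, 7.5, 0.7, 2.5, 0.0
Mean of differences = 2.5375
Numerator Σ(Δz_t−Δz̄)(Δz_{t+1}−Δz̄) = 1.0136
Denominator Σ(Δz_t−Δz̄)² = 81.0188
r_1(Δz) = 1.0136 / 81.0188 = 0.013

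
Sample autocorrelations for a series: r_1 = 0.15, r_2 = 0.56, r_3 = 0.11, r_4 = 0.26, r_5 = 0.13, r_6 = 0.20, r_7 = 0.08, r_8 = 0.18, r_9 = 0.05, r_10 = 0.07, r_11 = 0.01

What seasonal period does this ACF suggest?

2

The largest autocorrelation is r_2 = 0.56, with weaker echoes at lags 4 (0.26), 6 (0.20) and 8 (0.18); the remaining lags stay at or below 0.15.
The dominant spike at lag 2 indicates a seasonal period of 2.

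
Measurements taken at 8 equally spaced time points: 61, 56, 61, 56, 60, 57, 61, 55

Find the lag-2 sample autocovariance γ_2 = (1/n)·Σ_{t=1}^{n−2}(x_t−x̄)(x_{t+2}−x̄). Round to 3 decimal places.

3.621

Mean x̄ = (61 + 56 + 61 + 56 + 60 + 57 + 61 + 55)/8 = 58.3750
Σ_{t=1}^{6}(x_t−x̄)(x_{t+2}−x̄) = 28.9688
γ_2 = 28.9688 / 8 = 3.621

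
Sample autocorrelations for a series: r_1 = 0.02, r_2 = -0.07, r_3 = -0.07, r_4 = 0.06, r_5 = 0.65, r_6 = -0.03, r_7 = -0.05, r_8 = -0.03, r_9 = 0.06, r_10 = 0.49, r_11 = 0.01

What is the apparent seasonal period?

5

The largest autocorrelation is r_5 = 0.65, with a weaker echo at lag 10 (0.49); the remaining lags stay at or below 0.06.
The dominant spike at lag 5 indicates a seasonal period of 5.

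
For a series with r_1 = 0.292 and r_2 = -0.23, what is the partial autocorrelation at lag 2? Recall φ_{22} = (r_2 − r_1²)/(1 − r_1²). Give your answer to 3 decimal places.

φ_{22} = (r_2 − r_1²) / (1 − r_1²)
r_1² = (0.292)² = 0.085264
Numerator = -0.23 − 0.0853 = -0.3153; denominator = 1 − 0.0853 = 0.9147
φ_{22} = -0.3153 / 0.9147 = -0.345

-0.345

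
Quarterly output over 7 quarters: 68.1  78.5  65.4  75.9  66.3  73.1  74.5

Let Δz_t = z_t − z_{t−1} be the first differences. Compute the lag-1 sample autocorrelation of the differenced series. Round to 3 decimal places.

First differences Δz: 10.4, -13.1, 10.5, -9.6, 6.8, 1.4
Mean of differences = 1.0667
Numerator Σ(Δz_t−Δz̄)(Δz_{t+1}−Δz̄) = -425.7278
Denominator Σ(Δz_t−Δz̄)² = 523.5533
r_1(Δz) = -425.7278 / 523.5533 = -0.813

-0.813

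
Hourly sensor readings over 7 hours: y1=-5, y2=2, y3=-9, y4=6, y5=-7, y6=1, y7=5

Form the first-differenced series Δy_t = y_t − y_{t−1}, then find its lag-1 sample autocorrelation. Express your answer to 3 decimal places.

-0.813

First differences Δy: 7, -11, 15, -13, 8, 4
Mean of differences = 1.6667
Numerator Σ(Δy_t−Δȳ)(Δy_{t+1}−Δȳ) = -510.1111
Denominator Σ(Δy_t−Δȳ)² = 627.3333
r_1(Δy) = -510.1111 / 627.3333 = -0.813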